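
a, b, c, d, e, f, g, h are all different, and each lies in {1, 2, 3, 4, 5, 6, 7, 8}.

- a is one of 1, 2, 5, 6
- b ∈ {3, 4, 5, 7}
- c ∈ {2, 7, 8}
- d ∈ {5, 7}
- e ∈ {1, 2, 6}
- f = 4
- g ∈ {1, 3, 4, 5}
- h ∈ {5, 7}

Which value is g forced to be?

f must be 4 (only option left). Strike 4 from b, g.
The 7 still-open variables draw from only 7 values {1, 2, 3, 5, 6, 7, 8}, so each is used; only c can be 8, hence c = 8.
d and h between them cover only {5, 7} — a naked pair. Remove those values from a, b, g.
b must be 3 (only option left). Remove 3 from g.
So g = 1.

1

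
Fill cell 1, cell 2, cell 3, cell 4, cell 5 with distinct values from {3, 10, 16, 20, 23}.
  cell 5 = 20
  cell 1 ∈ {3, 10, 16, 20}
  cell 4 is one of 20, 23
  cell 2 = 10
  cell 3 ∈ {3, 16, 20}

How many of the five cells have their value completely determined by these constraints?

3

cell 2's domain is down to {10}, so cell 2 = 10. Remove 10 from cell 1.
That leaves cell 5 = 20. So cell 1, cell 3, cell 4 can't be 20.
That leaves cell 4 = 23.
Determined: cell 2=10, cell 4=23, cell 5=20. The other cells each still have more than one consistent value. That makes 3.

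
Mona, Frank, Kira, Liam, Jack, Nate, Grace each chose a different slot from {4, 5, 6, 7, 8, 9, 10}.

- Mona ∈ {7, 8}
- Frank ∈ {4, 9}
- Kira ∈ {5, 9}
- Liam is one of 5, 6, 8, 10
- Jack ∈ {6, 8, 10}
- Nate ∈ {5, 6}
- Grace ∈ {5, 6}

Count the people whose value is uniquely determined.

The 7 variables together cover exactly {4, 5, 6, 7, 8, 9, 10} — 7 values for 7 variables — and 4 appears only in Frank's list, so Frank = 4.
Among the 6 still-open variables, 7 fits only Mona (and all 6 values in {5, 6, 7, 8, 9, 10} must be used), so Mona = 7.
The 5 still-open variables draw from only 5 values {5, 6, 8, 9, 10}, so each is used; only Kira can be 9, hence Kira = 9.
Nate and Grace share exactly the 2 values {5, 6}; by pigeonhole those values go to them, so strike 5, 6 from Liam, Jack.
Determined: Mona=7, Frank=4, Kira=9. The other people each still have more than one consistent value. That makes 3.

3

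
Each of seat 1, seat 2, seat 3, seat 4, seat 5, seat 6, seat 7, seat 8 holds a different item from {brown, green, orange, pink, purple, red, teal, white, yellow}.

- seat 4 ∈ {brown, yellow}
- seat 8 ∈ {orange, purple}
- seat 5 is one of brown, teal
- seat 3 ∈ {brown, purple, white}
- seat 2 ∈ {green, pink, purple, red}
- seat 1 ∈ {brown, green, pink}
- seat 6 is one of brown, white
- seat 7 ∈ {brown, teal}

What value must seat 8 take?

seat 5 and seat 7 between them cover only {brown, teal} — a naked pair. Remove those values from seat 1, seat 3, seat 4, seat 6.
seat 4 has just one choice, so seat 4 = yellow.
seat 6 must be white (only option left). So seat 3 can't be white.
seat 3 must be purple (only option left). Remove purple from seat 2, seat 8.
So seat 8 = orange.

orange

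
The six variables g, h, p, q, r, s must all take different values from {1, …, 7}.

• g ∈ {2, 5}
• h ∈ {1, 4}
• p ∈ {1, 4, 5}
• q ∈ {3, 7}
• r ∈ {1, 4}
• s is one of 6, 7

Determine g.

2

h and r between them cover only {1, 4} — a naked pair. Remove those values from p.
p's domain is down to {5}, so p = 5. Strike 5 from g.
So g = 2.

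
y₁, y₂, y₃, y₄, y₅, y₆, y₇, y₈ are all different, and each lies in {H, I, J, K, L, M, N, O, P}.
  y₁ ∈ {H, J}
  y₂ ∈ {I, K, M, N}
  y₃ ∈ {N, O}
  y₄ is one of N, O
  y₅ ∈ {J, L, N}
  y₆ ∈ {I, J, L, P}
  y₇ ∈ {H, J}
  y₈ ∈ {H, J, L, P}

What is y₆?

I

The 2 variables y₁ and y₇ are confined to {H, J}, which locks those values in; drop them from y₅, y₆, y₈.
The 2 variables y₃ and y₄ are confined to {N, O}, which locks those values in; drop them from y₂, y₅.
y₅'s domain is down to {L}, so y₅ = L. So y₆, y₈ can't be L.
y₈ has just one choice, so y₈ = P. Strike P from y₆.
So y₆ = I.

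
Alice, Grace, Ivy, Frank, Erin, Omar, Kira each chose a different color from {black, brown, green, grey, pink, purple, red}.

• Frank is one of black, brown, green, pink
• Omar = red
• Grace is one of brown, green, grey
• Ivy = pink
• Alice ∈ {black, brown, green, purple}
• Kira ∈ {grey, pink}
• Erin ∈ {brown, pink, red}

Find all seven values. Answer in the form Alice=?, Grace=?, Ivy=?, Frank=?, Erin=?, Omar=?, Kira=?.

Alice=purple, Grace=green, Ivy=pink, Frank=black, Erin=brown, Omar=red, Kira=grey

Ivy's domain is down to {pink}, so Ivy = pink. So Frank, Erin, Kira can't be pink.
That leaves Omar = red. Remove red from Erin.
Kira has just one choice, so Kira = grey. So Grace can't be grey.
Erin has just one choice, so Erin = brown. So Alice, Grace, Frank can't be brown.
Grace must be green (only option left). Remove green from Alice, Frank.
Frank has just one choice, so Frank = black. Remove black from Alice.
Alice must be purple (only option left).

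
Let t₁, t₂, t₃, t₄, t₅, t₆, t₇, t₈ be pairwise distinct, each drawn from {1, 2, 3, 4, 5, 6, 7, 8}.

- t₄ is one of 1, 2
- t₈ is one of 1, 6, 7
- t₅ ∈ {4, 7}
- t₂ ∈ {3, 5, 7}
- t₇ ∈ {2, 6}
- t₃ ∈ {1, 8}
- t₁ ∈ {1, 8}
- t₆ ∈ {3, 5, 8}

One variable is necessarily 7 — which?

Among the 8 variables, 4 fits only t₅ (and all 8 values in {1, 2, 3, 4, 5, 6, 7, 8} must be used), so t₅ = 4.
t₁ and t₃ between them cover only {1, 8} — a naked pair. Remove those values from t₄, t₆, t₈.
That leaves t₄ = 2. So t₇ can't be 2.
t₇ must be 6 (only option left). So t₈ can't be 6.
So 7 goes to t₈.

t₈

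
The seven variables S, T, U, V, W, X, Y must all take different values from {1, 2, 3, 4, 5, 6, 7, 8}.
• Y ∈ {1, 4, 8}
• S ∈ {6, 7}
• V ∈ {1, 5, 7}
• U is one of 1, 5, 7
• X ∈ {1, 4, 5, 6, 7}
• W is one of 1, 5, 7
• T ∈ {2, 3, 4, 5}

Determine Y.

U, V, W share exactly the 3 values {1, 5, 7}; by pigeonhole those values go to them, so strike 1, 5, 7 from S, T, X, Y.
S's domain is down to {6}, so S = 6. Eliminate 6 elsewhere: X.
That leaves X = 4. Remove 4 from T, Y.
So Y = 8.

8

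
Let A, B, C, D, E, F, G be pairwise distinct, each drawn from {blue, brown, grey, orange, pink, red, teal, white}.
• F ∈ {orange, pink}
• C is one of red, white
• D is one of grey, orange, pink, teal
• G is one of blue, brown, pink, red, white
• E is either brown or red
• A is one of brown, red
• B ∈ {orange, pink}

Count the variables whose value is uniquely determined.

The 2 variables A and E are confined to {brown, red}, which locks those values in; drop them from C, G.
C must be white (only option left). Remove white from G.
B and F between them cover only {orange, pink} — a naked pair. Remove those values from D, G.
G's domain is down to {blue}, so G = blue.
Determined: C=white, G=blue. The other variables each still have more than one consistent value. That makes 2.

2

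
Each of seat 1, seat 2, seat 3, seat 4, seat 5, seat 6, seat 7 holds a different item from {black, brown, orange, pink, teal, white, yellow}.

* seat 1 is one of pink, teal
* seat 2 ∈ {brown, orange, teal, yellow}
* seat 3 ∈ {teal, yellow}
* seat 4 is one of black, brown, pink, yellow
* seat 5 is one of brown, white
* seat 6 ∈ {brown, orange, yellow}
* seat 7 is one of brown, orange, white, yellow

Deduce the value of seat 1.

pink

Among the 7 variables, black fits only seat 4 (and all 7 values in {black, brown, orange, pink, teal, white, yellow} must be used), so seat 4 = black.
The 6 still-open variables draw from only 6 values {brown, orange, pink, teal, white, yellow}, so each is used; only seat 1 can be pink, hence seat 1 = pink.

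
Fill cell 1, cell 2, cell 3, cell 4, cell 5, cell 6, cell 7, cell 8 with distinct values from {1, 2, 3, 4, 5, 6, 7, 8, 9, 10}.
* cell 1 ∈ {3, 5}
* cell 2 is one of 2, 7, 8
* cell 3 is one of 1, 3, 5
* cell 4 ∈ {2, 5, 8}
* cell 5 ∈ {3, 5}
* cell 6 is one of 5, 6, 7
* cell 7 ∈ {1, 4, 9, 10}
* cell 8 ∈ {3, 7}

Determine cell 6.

6

cell 1 and cell 5 between them cover only {3, 5} — a naked pair. Remove those values from cell 3, cell 4, cell 6, cell 8.
That leaves cell 3 = 1. So cell 7 can't be 1.
That leaves cell 8 = 7. Remove 7 from cell 2, cell 6.
So cell 6 = 6.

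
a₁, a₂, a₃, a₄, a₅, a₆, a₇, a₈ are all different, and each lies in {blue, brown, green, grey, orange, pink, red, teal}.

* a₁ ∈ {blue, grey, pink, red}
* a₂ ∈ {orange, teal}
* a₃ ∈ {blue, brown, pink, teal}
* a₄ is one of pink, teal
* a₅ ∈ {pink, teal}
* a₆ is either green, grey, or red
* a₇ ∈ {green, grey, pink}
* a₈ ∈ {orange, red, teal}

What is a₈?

The 8 variables draw from only 8 values {blue, brown, green, grey, orange, pink, red, teal}, so each is used; only a₃ can be brown, hence a₃ = brown.
The 7 still-open variables draw from only 7 values {blue, green, grey, orange, pink, red, teal}, so each is used; only a₁ can be blue, hence a₁ = blue.
The 2 variables a₄ and a₅ are confined to {pink, teal}, which locks those values in; drop them from a₂, a₇, a₈.
a₂ has just one choice, so a₂ = orange. So a₈ can't be orange.
So a₈ = red.

red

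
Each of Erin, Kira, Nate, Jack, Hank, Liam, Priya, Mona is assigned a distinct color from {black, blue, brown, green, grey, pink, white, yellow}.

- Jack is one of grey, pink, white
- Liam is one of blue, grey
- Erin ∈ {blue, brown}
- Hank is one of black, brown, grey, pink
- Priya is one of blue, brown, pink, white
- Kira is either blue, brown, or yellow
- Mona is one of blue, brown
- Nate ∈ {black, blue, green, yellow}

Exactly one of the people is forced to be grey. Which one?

The 8 variables draw from only 8 values {black, blue, brown, green, grey, pink, white, yellow}, so each is used; only Nate can be green, hence Nate = green.
The 7 still-open variables draw from only 7 values {black, blue, brown, grey, pink, white, yellow}, so each is used; only Hank can be black, hence Hank = black.
The 6 still-open variables together cover exactly {blue, brown, grey, pink, white, yellow} — 6 values for 6 variables — and yellow appears only in Kira's list, so Kira = yellow.
Erin and Mona share exactly the 2 values {blue, brown}; by pigeonhole those values go to them, so strike blue, brown from Liam, Priya.
So grey goes to Liam.

Liam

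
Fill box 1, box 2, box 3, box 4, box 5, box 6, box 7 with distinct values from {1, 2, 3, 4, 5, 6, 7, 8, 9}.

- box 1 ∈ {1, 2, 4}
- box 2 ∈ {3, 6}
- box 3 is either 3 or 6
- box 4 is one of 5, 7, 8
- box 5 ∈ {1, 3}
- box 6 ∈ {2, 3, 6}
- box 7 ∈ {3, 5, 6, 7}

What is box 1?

4

The 2 variables box 2 and box 3 are confined to {3, 6}, which locks those values in; drop them from box 5, box 6, box 7.
box 5 has just one choice, so box 5 = 1. Remove 1 from box 1.
box 6 has just one choice, so box 6 = 2. So box 1 can't be 2.
So box 1 = 4.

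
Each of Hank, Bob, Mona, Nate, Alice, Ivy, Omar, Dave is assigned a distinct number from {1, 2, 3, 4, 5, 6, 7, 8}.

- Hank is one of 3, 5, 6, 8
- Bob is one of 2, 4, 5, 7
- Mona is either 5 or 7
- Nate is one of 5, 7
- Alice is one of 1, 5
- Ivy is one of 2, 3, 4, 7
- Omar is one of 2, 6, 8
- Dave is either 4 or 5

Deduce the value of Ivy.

The 8 variables together cover exactly {1, 2, 3, 4, 5, 6, 7, 8} — 8 values for 8 variables — and 1 appears only in Alice's list, so Alice = 1.
Mona and Nate share exactly the 2 values {5, 7}; by pigeonhole those values go to them, so strike 5, 7 from Hank, Bob, Ivy, Dave.
Dave must be 4 (only option left). Eliminate 4 elsewhere: Bob, Ivy.
Bob's domain is down to {2}, so Bob = 2. Remove 2 from Ivy, Omar.
So Ivy = 3.

3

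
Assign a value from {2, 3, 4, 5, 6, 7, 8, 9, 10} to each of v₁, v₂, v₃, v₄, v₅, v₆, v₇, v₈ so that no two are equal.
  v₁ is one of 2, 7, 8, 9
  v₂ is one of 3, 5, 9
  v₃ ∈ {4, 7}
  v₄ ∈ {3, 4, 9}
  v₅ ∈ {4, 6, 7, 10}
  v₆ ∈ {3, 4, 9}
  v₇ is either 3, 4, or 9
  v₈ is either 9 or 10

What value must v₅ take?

v₄, v₆, v₇ share exactly the 3 values {3, 4, 9}; by pigeonhole those values go to them, so strike 3, 4, 9 from v₁, v₂, v₃, v₅, v₈.
v₂ must be 5 (only option left).
That leaves v₃ = 7. So v₁, v₅ can't be 7.
v₈ must be 10 (only option left). Remove 10 from v₅.
So v₅ = 6.

6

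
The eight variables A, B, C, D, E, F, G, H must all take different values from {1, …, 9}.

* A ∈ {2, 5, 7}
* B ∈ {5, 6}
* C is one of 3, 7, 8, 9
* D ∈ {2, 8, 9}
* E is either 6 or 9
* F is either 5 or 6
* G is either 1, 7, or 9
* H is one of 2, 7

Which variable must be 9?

E

Among the 8 variables, 1 fits only G (and all 8 values in {1, 2, 3, 5, 6, 7, 8, 9} must be used), so G = 1.
Among the 7 still-open variables, 3 fits only C (and all 7 values in {2, 3, 5, 6, 7, 8, 9} must be used), so C = 3.
The 6 still-open variables draw from only 6 values {2, 5, 6, 7, 8, 9}, so each is used; only D can be 8, hence D = 8.
The 5 still-open variables together cover exactly {2, 5, 6, 7, 9} — 5 values for 5 variables — and 9 appears only in E's list, so E = 9.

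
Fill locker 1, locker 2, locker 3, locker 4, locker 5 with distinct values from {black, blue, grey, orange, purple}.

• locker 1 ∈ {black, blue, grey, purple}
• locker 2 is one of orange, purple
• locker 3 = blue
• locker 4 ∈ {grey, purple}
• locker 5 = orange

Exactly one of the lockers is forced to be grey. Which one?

locker 4

locker 3 must be blue (only option left). Remove blue from locker 1.
locker 5 has just one choice, so locker 5 = orange. Eliminate orange elsewhere: locker 2.
That leaves locker 2 = purple. Eliminate purple elsewhere: locker 1, locker 4.
So grey goes to locker 4.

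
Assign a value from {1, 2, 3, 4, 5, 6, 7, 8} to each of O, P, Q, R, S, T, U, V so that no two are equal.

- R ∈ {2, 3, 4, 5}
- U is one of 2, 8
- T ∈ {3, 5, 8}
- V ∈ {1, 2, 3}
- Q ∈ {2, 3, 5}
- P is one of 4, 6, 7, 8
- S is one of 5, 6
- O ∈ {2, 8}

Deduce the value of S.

Among the 8 variables, 1 fits only V (and all 8 values in {1, 2, 3, 4, 5, 6, 7, 8} must be used), so V = 1.
The 7 still-open variables together cover exactly {2, 3, 4, 5, 6, 7, 8} — 7 values for 7 variables — and 7 appears only in P's list, so P = 7.
The 6 still-open variables together cover exactly {2, 3, 4, 5, 6, 8} — 6 values for 6 variables — and 4 appears only in R's list, so R = 4.
The 5 still-open variables together cover exactly {2, 3, 5, 6, 8} — 5 values for 5 variables — and 6 appears only in S's list, so S = 6.

6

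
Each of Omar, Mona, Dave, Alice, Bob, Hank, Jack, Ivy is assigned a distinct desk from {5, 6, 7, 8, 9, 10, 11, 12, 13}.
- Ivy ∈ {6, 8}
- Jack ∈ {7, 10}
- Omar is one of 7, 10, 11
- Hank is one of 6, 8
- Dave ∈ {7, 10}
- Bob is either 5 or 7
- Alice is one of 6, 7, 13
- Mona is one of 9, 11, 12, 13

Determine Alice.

The 2 variables Dave and Jack are confined to {7, 10}, which locks those values in; drop them from Omar, Alice, Bob.
Omar must be 11 (only option left). Remove 11 from Mona.
Bob has just one choice, so Bob = 5.
The 2 variables Hank and Ivy are confined to {6, 8}, which locks those values in; drop them from Alice.
So Alice = 13.

13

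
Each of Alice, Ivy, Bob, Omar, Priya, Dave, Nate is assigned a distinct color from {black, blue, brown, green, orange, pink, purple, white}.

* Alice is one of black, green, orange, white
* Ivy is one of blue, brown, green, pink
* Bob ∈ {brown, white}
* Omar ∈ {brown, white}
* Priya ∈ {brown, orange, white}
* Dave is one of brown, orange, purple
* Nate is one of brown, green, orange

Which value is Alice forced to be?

black

Bob and Omar share exactly the 2 values {brown, white}; by pigeonhole those values go to them, so strike brown, white from Alice, Ivy, Priya, Dave, Nate.
That leaves Priya = orange. So Alice, Dave, Nate can't be orange.
Dave must be purple (only option left).
Nate must be green (only option left). Eliminate green elsewhere: Alice, Ivy.
So Alice = black.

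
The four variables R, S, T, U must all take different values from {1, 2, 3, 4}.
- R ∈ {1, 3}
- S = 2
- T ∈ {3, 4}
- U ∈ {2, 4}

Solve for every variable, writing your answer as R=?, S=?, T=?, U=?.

R=1, S=2, T=3, U=4

S's domain is down to {2}, so S = 2. So U can't be 2.
U must be 4 (only option left). So T can't be 4.
T has just one choice, so T = 3. Remove 3 from R.
R's domain is down to {1}, so R = 1.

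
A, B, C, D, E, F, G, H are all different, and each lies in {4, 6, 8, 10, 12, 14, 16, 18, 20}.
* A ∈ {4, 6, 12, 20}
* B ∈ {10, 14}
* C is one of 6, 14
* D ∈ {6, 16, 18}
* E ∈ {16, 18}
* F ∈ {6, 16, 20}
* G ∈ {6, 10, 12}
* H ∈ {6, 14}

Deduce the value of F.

20

The 8 variables together cover exactly {4, 6, 10, 12, 14, 16, 18, 20} — 8 values for 8 variables — and 4 appears only in A's list, so A = 4.
The 7 still-open variables together cover exactly {6, 10, 12, 14, 16, 18, 20} — 7 values for 7 variables — and 12 appears only in G's list, so G = 12.
The 6 still-open variables together cover exactly {6, 10, 14, 16, 18, 20} — 6 values for 6 variables — and 10 appears only in B's list, so B = 10.
The 5 still-open variables draw from only 5 values {6, 14, 16, 18, 20}, so each is used; only F can be 20, hence F = 20.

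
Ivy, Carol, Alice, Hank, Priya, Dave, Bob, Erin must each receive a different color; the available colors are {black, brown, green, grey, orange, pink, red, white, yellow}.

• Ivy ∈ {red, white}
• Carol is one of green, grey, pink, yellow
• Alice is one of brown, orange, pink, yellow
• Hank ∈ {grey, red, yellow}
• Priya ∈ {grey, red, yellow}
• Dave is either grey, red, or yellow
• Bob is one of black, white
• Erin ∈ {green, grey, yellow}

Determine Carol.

Hank, Priya, Dave between them cover only {grey, red, yellow} — a naked triple. Remove those values from Ivy, Carol, Alice, Erin.
Ivy must be white (only option left). Remove white from Bob.
That leaves Bob = black.
Erin must be green (only option left). Strike green from Carol.
So Carol = pink.

pink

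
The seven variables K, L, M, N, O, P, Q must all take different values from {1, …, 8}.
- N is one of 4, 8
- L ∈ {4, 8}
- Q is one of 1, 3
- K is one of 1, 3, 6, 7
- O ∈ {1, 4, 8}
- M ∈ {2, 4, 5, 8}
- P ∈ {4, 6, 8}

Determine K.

The 2 variables L and N are confined to {4, 8}, which locks those values in; drop them from M, O, P.
O's domain is down to {1}, so O = 1. So K, Q can't be 1.
P's domain is down to {6}, so P = 6. Remove 6 from K.
That leaves Q = 3. So K can't be 3.
So K = 7.

7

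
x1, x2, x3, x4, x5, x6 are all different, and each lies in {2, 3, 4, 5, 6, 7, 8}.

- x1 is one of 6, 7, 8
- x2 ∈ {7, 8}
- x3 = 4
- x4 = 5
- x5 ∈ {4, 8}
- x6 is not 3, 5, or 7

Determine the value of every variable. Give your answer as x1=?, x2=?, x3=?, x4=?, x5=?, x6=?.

x3 must be 4 (only option left). Remove 4 from x5, x6.
x4's domain is down to {5}, so x4 = 5.
x5 must be 8 (only option left). So x1, x2, x6 can't be 8.
x2 must be 7 (only option left). Strike 7 from x1.
x1's domain is down to {6}, so x1 = 6. Eliminate 6 elsewhere: x6.
That leaves x6 = 2.

x1=6, x2=7, x3=4, x4=5, x5=8, x6=2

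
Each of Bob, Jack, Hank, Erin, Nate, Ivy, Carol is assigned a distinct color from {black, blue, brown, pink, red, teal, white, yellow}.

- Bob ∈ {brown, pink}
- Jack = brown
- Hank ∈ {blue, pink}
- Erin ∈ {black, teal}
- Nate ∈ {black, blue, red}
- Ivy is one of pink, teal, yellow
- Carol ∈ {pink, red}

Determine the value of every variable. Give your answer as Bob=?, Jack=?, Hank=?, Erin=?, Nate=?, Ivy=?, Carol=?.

Jack's domain is down to {brown}, so Jack = brown. Eliminate brown elsewhere: Bob.
That leaves Bob = pink. Strike pink from Hank, Ivy, Carol.
Hank's domain is down to {blue}, so Hank = blue. Remove blue from Nate.
Carol must be red (only option left). Eliminate red elsewhere: Nate.
Nate's domain is down to {black}, so Nate = black. Remove black from Erin.
Erin has just one choice, so Erin = teal. Strike teal from Ivy.
Ivy must be yellow (only option left).

Bob=pink, Jack=brown, Hank=blue, Erin=teal, Nate=black, Ivy=yellow, Carol=red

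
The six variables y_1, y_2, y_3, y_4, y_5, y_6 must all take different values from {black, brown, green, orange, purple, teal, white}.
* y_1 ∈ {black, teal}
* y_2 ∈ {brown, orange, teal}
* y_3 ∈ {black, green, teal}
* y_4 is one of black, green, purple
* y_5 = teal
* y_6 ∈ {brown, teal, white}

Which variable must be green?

y_3

y_5 has just one choice, so y_5 = teal. Eliminate teal elsewhere: y_1, y_2, y_3, y_6.
That leaves y_1 = black. Eliminate black elsewhere: y_3, y_4.
So green goes to y_3.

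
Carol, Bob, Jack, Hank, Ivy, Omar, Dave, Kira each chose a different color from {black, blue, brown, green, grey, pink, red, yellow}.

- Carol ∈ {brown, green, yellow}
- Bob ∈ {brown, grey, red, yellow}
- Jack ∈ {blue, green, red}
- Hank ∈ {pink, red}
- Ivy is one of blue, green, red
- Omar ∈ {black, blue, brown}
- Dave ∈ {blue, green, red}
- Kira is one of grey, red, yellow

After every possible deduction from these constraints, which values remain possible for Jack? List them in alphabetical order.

blue, green, red

The 8 variables draw from only 8 values {black, blue, brown, green, grey, pink, red, yellow}, so each is used; only Omar can be black, hence Omar = black.
The 7 still-open variables draw from only 7 values {blue, brown, green, grey, pink, red, yellow}, so each is used; only Hank can be pink, hence Hank = pink.
The 3 variables Jack, Ivy, Dave are confined to {blue, green, red}, which locks those values in; drop them from Carol, Bob, Kira.
No further eliminations apply; Jack can still be any of blue, green, red.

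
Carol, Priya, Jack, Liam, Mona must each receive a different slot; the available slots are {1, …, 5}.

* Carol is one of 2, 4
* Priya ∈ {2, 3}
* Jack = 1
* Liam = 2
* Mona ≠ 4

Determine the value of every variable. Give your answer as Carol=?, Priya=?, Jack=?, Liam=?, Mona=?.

Jack's domain is down to {1}, so Jack = 1. Remove 1 from Mona.
Liam's domain is down to {2}, so Liam = 2. Remove 2 from Carol, Priya, Mona.
Carol has just one choice, so Carol = 4.
Priya's domain is down to {3}, so Priya = 3. Remove 3 from Mona.
Mona's domain is down to {5}, so Mona = 5.

Carol=4, Priya=3, Jack=1, Liam=2, Mona=5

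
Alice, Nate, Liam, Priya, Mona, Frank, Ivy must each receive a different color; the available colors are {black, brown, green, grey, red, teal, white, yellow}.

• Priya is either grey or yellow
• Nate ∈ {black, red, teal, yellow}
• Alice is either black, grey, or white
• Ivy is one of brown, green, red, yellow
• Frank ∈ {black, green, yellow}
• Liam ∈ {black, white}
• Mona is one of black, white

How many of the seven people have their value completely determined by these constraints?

3

Liam and Mona share exactly the 2 values {black, white}; by pigeonhole those values go to them, so strike black, white from Alice, Nate, Frank.
That leaves Alice = grey. Remove grey from Priya.
Priya has just one choice, so Priya = yellow. Eliminate yellow elsewhere: Nate, Frank, Ivy.
Frank must be green (only option left). Eliminate green elsewhere: Ivy.
Determined: Alice=grey, Priya=yellow, Frank=green. The other people each still have more than one consistent value. That makes 3.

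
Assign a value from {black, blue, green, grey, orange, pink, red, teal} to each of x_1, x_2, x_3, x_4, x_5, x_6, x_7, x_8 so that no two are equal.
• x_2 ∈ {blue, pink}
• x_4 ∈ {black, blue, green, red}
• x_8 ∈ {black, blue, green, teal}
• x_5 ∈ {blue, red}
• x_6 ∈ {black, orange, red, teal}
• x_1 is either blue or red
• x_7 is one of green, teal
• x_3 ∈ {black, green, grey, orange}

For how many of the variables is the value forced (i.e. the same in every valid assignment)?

Among the 8 variables, grey fits only x_3 (and all 8 values in {black, blue, green, grey, orange, pink, red, teal} must be used), so x_3 = grey.
The 7 still-open variables draw from only 7 values {black, blue, green, orange, pink, red, teal}, so each is used; only x_6 can be orange, hence x_6 = orange.
The 6 still-open variables draw from only 6 values {black, blue, green, pink, red, teal}, so each is used; only x_2 can be pink, hence x_2 = pink.
The 2 variables x_1 and x_5 are confined to {blue, red}, which locks those values in; drop them from x_4, x_8.
Determined: x_2=pink, x_3=grey, x_6=orange. The other variables each still have more than one consistent value. That makes 3.

3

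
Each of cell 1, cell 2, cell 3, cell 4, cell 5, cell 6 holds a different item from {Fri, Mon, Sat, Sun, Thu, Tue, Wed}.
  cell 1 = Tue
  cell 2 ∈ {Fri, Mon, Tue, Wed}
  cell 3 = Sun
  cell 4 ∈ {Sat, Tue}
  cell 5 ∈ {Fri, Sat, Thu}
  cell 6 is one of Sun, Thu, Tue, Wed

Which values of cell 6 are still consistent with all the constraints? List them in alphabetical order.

cell 1 must be Tue (only option left). Strike Tue from cell 2, cell 4, cell 6.
That leaves cell 3 = Sun. Eliminate Sun elsewhere: cell 6.
cell 4's domain is down to {Sat}, so cell 4 = Sat. So cell 5 can't be Sat.
No further eliminations apply; cell 6 can still be any of Thu, Wed.

Thu, Wed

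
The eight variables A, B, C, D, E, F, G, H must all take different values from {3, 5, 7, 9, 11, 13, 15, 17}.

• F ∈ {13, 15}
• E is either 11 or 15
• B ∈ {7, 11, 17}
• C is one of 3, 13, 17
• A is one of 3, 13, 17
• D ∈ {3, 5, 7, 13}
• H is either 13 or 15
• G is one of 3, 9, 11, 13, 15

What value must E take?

The 8 variables draw from only 8 values {3, 5, 7, 9, 11, 13, 15, 17}, so each is used; only D can be 5, hence D = 5.
Among the 7 still-open variables, 7 fits only B (and all 7 values in {3, 7, 9, 11, 13, 15, 17} must be used), so B = 7.
Among the 6 still-open variables, 9 fits only G (and all 6 values in {3, 9, 11, 13, 15, 17} must be used), so G = 9.
The 5 still-open variables draw from only 5 values {3, 11, 13, 15, 17}, so each is used; only E can be 11, hence E = 11.

11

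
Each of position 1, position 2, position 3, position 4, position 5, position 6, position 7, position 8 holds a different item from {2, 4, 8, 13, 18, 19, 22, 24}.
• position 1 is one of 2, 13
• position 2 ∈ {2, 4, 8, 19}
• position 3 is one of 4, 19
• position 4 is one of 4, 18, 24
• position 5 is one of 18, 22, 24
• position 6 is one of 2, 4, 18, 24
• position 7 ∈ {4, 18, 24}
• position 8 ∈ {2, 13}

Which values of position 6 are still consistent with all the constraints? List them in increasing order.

4, 18, 24

Among the 8 variables, 8 fits only position 2 (and all 8 values in {2, 4, 8, 13, 18, 19, 22, 24} must be used), so position 2 = 8.
The 7 still-open variables together cover exactly {2, 4, 13, 18, 19, 22, 24} — 7 values for 7 variables — and 19 appears only in position 3's list, so position 3 = 19.
The 6 still-open variables together cover exactly {2, 4, 13, 18, 22, 24} — 6 values for 6 variables — and 22 appears only in position 5's list, so position 5 = 22.
position 1 and position 8 share exactly the 2 values {2, 13}; by pigeonhole those values go to them, so strike 2, 13 from position 6.
No further eliminations apply; position 6 can still be any of 4, 18, 24.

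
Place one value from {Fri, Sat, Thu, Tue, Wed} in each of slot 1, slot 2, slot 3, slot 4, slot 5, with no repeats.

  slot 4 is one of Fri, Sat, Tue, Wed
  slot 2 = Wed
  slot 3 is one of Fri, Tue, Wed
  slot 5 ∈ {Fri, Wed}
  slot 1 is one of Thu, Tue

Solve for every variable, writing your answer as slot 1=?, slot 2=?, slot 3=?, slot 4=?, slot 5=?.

slot 2's domain is down to {Wed}, so slot 2 = Wed. Strike Wed from slot 3, slot 4, slot 5.
That leaves slot 5 = Fri. Remove Fri from slot 3, slot 4.
That leaves slot 3 = Tue. Strike Tue from slot 1, slot 4.
slot 4 must be Sat (only option left).
That leaves slot 1 = Thu.

slot 1=Thu, slot 2=Wed, slot 3=Tue, slot 4=Sat, slot 5=Fri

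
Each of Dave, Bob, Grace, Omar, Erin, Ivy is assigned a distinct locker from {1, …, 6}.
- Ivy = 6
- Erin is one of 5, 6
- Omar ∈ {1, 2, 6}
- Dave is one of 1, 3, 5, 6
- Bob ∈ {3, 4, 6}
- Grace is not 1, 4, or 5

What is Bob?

Ivy has just one choice, so Ivy = 6. Remove 6 from Dave, Bob, Grace, Omar, Erin.
Erin must be 5 (only option left). Remove 5 from Dave.
The 4 still-open variables together cover exactly {1, 2, 3, 4} — 4 values for 4 variables — and 4 appears only in Bob's list, so Bob = 4.

4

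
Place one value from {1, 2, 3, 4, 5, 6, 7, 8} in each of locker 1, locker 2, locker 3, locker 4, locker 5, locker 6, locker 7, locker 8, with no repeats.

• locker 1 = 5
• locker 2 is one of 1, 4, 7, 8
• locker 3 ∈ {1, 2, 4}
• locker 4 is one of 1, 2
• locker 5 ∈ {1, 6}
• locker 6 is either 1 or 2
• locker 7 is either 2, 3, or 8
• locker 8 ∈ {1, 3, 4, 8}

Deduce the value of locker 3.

4

locker 1 must be 5 (only option left).
The 7 still-open variables together cover exactly {1, 2, 3, 4, 6, 7, 8} — 7 values for 7 variables — and 6 appears only in locker 5's list, so locker 5 = 6.
The 6 still-open variables together cover exactly {1, 2, 3, 4, 7, 8} — 6 values for 6 variables — and 7 appears only in locker 2's list, so locker 2 = 7.
locker 4 and locker 6 share exactly the 2 values {1, 2}; by pigeonhole those values go to them, so strike 1, 2 from locker 3, locker 7, locker 8.
So locker 3 = 4.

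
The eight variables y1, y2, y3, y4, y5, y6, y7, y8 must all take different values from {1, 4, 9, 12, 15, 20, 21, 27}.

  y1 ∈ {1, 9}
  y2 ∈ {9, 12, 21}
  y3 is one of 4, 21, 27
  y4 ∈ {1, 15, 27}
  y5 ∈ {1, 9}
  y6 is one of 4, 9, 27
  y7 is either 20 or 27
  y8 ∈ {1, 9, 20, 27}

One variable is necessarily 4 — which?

Among the 8 variables, 12 fits only y2 (and all 8 values in {1, 4, 9, 12, 15, 20, 21, 27} must be used), so y2 = 12.
Among the 7 still-open variables, 15 fits only y4 (and all 7 values in {1, 4, 9, 15, 20, 21, 27} must be used), so y4 = 15.
The 6 still-open variables together cover exactly {1, 4, 9, 20, 21, 27} — 6 values for 6 variables — and 21 appears only in y3's list, so y3 = 21.
Among the 5 still-open variables, 4 fits only y6 (and all 5 values in {1, 4, 9, 20, 27} must be used), so y6 = 4.

y6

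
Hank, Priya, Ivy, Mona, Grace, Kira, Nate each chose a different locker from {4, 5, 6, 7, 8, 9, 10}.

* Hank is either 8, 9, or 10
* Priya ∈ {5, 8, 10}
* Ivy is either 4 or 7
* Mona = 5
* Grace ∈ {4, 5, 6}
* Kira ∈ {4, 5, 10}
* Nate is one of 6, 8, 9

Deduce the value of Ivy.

7

Mona has just one choice, so Mona = 5. Remove 5 from Priya, Grace, Kira.
The 6 still-open variables together cover exactly {4, 6, 7, 8, 9, 10} — 6 values for 6 variables — and 7 appears only in Ivy's list, so Ivy = 7.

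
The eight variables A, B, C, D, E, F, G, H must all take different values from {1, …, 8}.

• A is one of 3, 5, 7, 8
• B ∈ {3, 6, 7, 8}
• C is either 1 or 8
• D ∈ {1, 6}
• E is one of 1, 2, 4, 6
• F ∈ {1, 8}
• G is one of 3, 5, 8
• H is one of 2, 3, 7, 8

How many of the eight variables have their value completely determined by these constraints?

3

Among the 8 variables, 4 fits only E (and all 8 values in {1, 2, 3, 4, 5, 6, 7, 8} must be used), so E = 4.
The 7 still-open variables draw from only 7 values {1, 2, 3, 5, 6, 7, 8}, so each is used; only H can be 2, hence H = 2.
C and F between them cover only {1, 8} — a naked pair. Remove those values from A, B, D, G.
D's domain is down to {6}, so D = 6. So B can't be 6.
Determined: D=6, E=4, H=2. The other variables each still have more than one consistent value. That makes 3.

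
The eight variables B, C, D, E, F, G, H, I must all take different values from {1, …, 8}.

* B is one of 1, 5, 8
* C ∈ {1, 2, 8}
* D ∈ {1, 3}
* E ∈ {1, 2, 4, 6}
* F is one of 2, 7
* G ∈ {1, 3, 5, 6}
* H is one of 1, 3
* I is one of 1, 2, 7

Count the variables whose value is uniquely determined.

The 8 variables draw from only 8 values {1, 2, 3, 4, 5, 6, 7, 8}, so each is used; only E can be 4, hence E = 4.
The 7 still-open variables together cover exactly {1, 2, 3, 5, 6, 7, 8} — 7 values for 7 variables — and 6 appears only in G's list, so G = 6.
Among the 6 still-open variables, 5 fits only B (and all 6 values in {1, 2, 3, 5, 7, 8} must be used), so B = 5.
The 5 still-open variables draw from only 5 values {1, 2, 3, 7, 8}, so each is used; only C can be 8, hence C = 8.
D and H between them cover only {1, 3} — a naked pair. Remove those values from I.
Determined: B=5, C=8, E=4, G=6. The other variables each still have more than one consistent value. That makes 4.

4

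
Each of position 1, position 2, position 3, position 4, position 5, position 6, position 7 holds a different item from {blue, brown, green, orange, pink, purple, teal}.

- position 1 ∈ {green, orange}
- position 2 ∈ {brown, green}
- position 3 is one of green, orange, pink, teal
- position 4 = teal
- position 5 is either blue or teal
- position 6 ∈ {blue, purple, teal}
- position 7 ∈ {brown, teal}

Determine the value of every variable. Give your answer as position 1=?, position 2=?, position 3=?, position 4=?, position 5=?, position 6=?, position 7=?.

position 4's domain is down to {teal}, so position 4 = teal. Eliminate teal elsewhere: position 3, position 5, position 6, position 7.
position 5 has just one choice, so position 5 = blue. Remove blue from position 6.
position 6's domain is down to {purple}, so position 6 = purple.
position 7's domain is down to {brown}, so position 7 = brown. Strike brown from position 2.
position 2 must be green (only option left). Remove green from position 1, position 3.
position 1's domain is down to {orange}, so position 1 = orange. Eliminate orange elsewhere: position 3.
That leaves position 3 = pink.

position 1=orange, position 2=green, position 3=pink, position 4=teal, position 5=blue, position 6=purple, position 7=brown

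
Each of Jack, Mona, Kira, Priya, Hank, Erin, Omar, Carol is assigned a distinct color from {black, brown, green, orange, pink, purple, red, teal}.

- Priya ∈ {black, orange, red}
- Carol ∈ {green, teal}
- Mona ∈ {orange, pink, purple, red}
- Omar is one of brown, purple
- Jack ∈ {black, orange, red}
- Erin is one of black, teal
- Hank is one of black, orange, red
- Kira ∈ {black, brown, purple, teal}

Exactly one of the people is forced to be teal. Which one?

Erin

Among the 8 variables, green fits only Carol (and all 8 values in {black, brown, green, orange, pink, purple, red, teal} must be used), so Carol = green.
The 7 still-open variables together cover exactly {black, brown, orange, pink, purple, red, teal} — 7 values for 7 variables — and pink appears only in Mona's list, so Mona = pink.
Jack, Priya, Hank between them cover only {black, orange, red} — a naked triple. Remove those values from Kira, Erin.
So teal goes to Erin.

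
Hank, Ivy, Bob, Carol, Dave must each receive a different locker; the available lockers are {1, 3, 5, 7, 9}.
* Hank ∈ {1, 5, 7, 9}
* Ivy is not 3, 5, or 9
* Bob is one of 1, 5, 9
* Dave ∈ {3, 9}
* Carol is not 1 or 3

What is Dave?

3

The 5 variables together cover exactly {1, 3, 5, 7, 9} — 5 values for 5 variables — and 3 appears only in Dave's list, so Dave = 3.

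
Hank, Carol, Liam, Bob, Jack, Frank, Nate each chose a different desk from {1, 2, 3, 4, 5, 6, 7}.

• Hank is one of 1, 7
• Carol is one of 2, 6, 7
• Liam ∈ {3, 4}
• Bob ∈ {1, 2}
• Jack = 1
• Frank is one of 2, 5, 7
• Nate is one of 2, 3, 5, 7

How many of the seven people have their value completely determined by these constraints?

7

Jack must be 1 (only option left). So Hank, Bob can't be 1.
That leaves Hank = 7. Eliminate 7 elsewhere: Carol, Frank, Nate.
That leaves Bob = 2. Eliminate 2 elsewhere: Carol, Frank, Nate.
Frank has just one choice, so Frank = 5. So Nate can't be 5.
That leaves Nate = 3. So Liam can't be 3.
Carol must be 6 (only option left).
Liam must be 4 (only option left).
Every person is fixed: Hank=7, Carol=6, Liam=4, Bob=2, Jack=1, Frank=5, Nate=3. That makes 7.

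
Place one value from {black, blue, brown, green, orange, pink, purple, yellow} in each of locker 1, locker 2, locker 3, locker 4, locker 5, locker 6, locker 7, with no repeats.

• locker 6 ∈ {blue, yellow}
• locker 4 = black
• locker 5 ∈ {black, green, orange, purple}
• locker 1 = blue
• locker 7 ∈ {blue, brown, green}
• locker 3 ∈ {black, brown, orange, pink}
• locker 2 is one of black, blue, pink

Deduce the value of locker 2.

locker 1 has just one choice, so locker 1 = blue. Eliminate blue elsewhere: locker 2, locker 6, locker 7.
That leaves locker 4 = black. Eliminate black elsewhere: locker 2, locker 3, locker 5.
So locker 2 = pink.

pink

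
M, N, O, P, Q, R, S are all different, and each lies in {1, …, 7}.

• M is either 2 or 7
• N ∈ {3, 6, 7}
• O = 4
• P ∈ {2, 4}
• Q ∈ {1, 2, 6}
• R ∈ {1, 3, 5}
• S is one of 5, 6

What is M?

O has just one choice, so O = 4. Strike 4 from P.
P has just one choice, so P = 2. Strike 2 from M, Q.
So M = 7.

7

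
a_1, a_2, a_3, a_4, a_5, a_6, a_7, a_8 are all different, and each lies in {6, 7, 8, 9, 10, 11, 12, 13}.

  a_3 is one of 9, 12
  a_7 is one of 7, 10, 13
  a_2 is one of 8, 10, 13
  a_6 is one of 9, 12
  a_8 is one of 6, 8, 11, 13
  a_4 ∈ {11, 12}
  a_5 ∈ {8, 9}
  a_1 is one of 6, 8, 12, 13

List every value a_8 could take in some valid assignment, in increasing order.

6, 13

Among the 8 variables, 7 fits only a_7 (and all 8 values in {6, 7, 8, 9, 10, 11, 12, 13} must be used), so a_7 = 7.
The 7 still-open variables together cover exactly {6, 8, 9, 10, 11, 12, 13} — 7 values for 7 variables — and 10 appears only in a_2's list, so a_2 = 10.
a_3 and a_6 between them cover only {9, 12} — a naked pair. Remove those values from a_1, a_4, a_5.
a_4 has just one choice, so a_4 = 11. Strike 11 from a_8.
That leaves a_5 = 8. So a_1, a_8 can't be 8.
No further eliminations apply; a_8 can still be any of 6, 13.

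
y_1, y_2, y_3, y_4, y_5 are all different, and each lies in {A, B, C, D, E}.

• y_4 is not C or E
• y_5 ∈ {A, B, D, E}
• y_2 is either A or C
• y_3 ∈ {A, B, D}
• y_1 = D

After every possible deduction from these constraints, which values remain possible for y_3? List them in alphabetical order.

y_1 must be D (only option left). Eliminate D elsewhere: y_3, y_4, y_5.
Among the 4 still-open variables, C fits only y_2 (and all 4 values in {A, B, C, E} must be used), so y_2 = C.
Among the 3 still-open variables, E fits only y_5 (and all 3 values in {A, B, E} must be used), so y_5 = E.
No further eliminations apply; y_3 can still be any of A, B.

A, B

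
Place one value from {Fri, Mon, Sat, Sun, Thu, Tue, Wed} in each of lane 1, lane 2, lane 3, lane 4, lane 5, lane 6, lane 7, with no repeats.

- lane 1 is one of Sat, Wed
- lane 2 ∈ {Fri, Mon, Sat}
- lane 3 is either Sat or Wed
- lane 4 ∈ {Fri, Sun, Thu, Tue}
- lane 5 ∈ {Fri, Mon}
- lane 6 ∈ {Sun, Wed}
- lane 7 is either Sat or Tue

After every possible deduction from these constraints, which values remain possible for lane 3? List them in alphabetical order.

Among the 7 variables, Thu fits only lane 4 (and all 7 values in {Fri, Mon, Sat, Sun, Thu, Tue, Wed} must be used), so lane 4 = Thu.
Among the 6 still-open variables, Sun fits only lane 6 (and all 6 values in {Fri, Mon, Sat, Sun, Tue, Wed} must be used), so lane 6 = Sun.
The 5 still-open variables together cover exactly {Fri, Mon, Sat, Tue, Wed} — 5 values for 5 variables — and Tue appears only in lane 7's list, so lane 7 = Tue.
lane 1 and lane 3 between them cover only {Sat, Wed} — a naked pair. Remove those values from lane 2.
No further eliminations apply; lane 3 can still be any of Sat, Wed.

Sat, Wed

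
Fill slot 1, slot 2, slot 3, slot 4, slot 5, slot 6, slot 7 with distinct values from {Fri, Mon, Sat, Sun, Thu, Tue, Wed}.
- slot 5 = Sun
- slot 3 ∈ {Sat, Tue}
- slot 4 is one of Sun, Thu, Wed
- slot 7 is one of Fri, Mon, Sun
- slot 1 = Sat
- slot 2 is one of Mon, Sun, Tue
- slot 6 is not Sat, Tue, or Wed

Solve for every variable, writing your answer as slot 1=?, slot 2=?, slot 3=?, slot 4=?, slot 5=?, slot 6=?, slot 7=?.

slot 1=Sat, slot 2=Mon, slot 3=Tue, slot 4=Wed, slot 5=Sun, slot 6=Thu, slot 7=Fri

slot 1 has just one choice, so slot 1 = Sat. So slot 3 can't be Sat.
slot 3 has just one choice, so slot 3 = Tue. So slot 2 can't be Tue.
slot 5 must be Sun (only option left). Strike Sun from slot 2, slot 4, slot 6, slot 7.
slot 2 must be Mon (only option left). Strike Mon from slot 6, slot 7.
slot 7 must be Fri (only option left). So slot 6 can't be Fri.
That leaves slot 6 = Thu. So slot 4 can't be Thu.
slot 4's domain is down to {Wed}, so slot 4 = Wed.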